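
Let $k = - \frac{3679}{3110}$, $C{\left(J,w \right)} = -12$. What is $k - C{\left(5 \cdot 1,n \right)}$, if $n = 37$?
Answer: $\frac{33641}{3110} \approx 10.817$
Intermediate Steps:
$k = - \frac{3679}{3110}$ ($k = \left(-3679\right) \frac{1}{3110} = - \frac{3679}{3110} \approx -1.183$)
$k - C{\left(5 \cdot 1,n \right)} = - \frac{3679}{3110} - -12 = - \frac{3679}{3110} + 12 = \frac{33641}{3110}$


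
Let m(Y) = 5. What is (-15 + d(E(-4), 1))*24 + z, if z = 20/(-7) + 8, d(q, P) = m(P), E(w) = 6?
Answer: -1644/7 ≈ -234.86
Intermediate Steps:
d(q, P) = 5
z = 36/7 (z = 20*(-⅐) + 8 = -20/7 + 8 = 36/7 ≈ 5.1429)
(-15 + d(E(-4), 1))*24 + z = (-15 + 5)*24 + 36/7 = -10*24 + 36/7 = -240 + 36/7 = -1644/7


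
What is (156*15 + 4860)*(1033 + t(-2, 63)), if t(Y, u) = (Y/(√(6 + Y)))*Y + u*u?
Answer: 36028800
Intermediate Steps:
t(Y, u) = u² + Y²/√(6 + Y) (t(Y, u) = (Y/√(6 + Y))*Y + u² = Y²/√(6 + Y) + u² = u² + Y²/√(6 + Y))
(156*15 + 4860)*(1033 + t(-2, 63)) = (156*15 + 4860)*(1033 + (63² + (-2)²/√(6 - 2))) = (2340 + 4860)*(1033 + (3969 + 4/√4)) = 7200*(1033 + (3969 + 4*(½))) = 7200*(1033 + (3969 + 2)) = 7200*(1033 + 3971) = 7200*5004 = 36028800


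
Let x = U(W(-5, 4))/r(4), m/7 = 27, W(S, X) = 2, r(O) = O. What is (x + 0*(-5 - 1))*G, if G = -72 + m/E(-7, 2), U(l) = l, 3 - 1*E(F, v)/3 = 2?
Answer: -9/2 ≈ -4.5000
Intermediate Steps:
E(F, v) = 3 (E(F, v) = 9 - 3*2 = 9 - 6 = 3)
m = 189 (m = 7*27 = 189)
G = -9 (G = -72 + 189/3 = -72 + 189*(1/3) = -72 + 63 = -9)
x = 1/2 (x = 2/4 = 2*(1/4) = 1/2 ≈ 0.50000)
(x + 0*(-5 - 1))*G = (1/2 + 0*(-5 - 1))*(-9) = (1/2 + 0*(-6))*(-9) = (1/2 + 0)*(-9) = (1/2)*(-9) = -9/2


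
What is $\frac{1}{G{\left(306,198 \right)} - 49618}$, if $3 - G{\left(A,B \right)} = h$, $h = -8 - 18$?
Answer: $- \frac{1}{49589} \approx -2.0166 \cdot 10^{-5}$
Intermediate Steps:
$h = -26$ ($h = -8 - 18 = -26$)
$G{\left(A,B \right)} = 29$ ($G{\left(A,B \right)} = 3 - -26 = 3 + 26 = 29$)
$\frac{1}{G{\left(306,198 \right)} - 49618} = \frac{1}{29 - 49618} = \frac{1}{-49589} = - \frac{1}{49589}$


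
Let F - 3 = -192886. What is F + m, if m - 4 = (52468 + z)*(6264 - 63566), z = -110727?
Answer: 3338164339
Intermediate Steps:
F = -192883 (F = 3 - 192886 = -192883)
m = 3338357222 (m = 4 + (52468 - 110727)*(6264 - 63566) = 4 - 58259*(-57302) = 4 + 3338357218 = 3338357222)
F + m = -192883 + 3338357222 = 3338164339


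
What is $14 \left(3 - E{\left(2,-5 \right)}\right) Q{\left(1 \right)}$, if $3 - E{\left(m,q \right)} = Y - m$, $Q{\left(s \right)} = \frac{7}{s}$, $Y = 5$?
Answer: $294$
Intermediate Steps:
$E{\left(m,q \right)} = -2 + m$ ($E{\left(m,q \right)} = 3 - \left(5 - m\right) = 3 + \left(-5 + m\right) = -2 + m$)
$14 \left(3 - E{\left(2,-5 \right)}\right) Q{\left(1 \right)} = 14 \left(3 - \left(-2 + 2\right)\right) \frac{7}{1} = 14 \left(3 - 0\right) 7 \cdot 1 = 14 \left(3 + 0\right) 7 = 14 \cdot 3 \cdot 7 = 42 \cdot 7 = 294$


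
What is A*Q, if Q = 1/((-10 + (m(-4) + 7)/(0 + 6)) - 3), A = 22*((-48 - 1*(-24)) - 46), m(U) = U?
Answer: 616/5 ≈ 123.20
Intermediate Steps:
A = -1540 (A = 22*((-48 + 24) - 46) = 22*(-24 - 46) = 22*(-70) = -1540)
Q = -2/25 (Q = 1/((-10 + (-4 + 7)/(0 + 6)) - 3) = 1/((-10 + 3/6) - 3) = 1/((-10 + 3*(1/6)) - 3) = 1/((-10 + 1/2) - 3) = 1/(-19/2 - 3) = 1/(-25/2) = -2/25 ≈ -0.080000)
A*Q = -1540*(-2/25) = 616/5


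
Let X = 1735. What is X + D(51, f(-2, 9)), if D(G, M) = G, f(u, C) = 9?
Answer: 1786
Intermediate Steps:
X + D(51, f(-2, 9)) = 1735 + 51 = 1786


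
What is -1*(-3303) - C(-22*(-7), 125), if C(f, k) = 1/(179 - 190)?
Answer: 36334/11 ≈ 3303.1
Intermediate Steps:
C(f, k) = -1/11 (C(f, k) = 1/(-11) = -1/11)
-1*(-3303) - C(-22*(-7), 125) = -1*(-3303) - 1*(-1/11) = 3303 + 1/11 = 36334/11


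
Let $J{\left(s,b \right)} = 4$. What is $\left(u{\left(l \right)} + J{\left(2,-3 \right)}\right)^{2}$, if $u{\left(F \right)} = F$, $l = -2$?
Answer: $4$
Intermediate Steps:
$\left(u{\left(l \right)} + J{\left(2,-3 \right)}\right)^{2} = \left(-2 + 4\right)^{2} = 2^{2} = 4$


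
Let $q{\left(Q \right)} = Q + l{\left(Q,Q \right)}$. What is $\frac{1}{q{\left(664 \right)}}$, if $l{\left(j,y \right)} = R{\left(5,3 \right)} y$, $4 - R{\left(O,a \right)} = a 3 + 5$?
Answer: $- \frac{1}{5976} \approx -0.00016734$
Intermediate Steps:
$R{\left(O,a \right)} = -1 - 3 a$ ($R{\left(O,a \right)} = 4 - \left(a 3 + 5\right) = 4 - \left(3 a + 5\right) = 4 - \left(5 + 3 a\right) = -1 - 3 a$)
$l{\left(j,y \right)} = - 10 y$ ($l{\left(j,y \right)} = \left(-1 - 9\right) y = - 10 y$)
$q{\left(Q \right)} = - 9 Q$ ($q{\left(Q \right)} = Q - 10 Q = - 9 Q$)
$\frac{1}{q{\left(664 \right)}} = \frac{1}{\left(-9\right) 664} = \frac{1}{-5976} = - \frac{1}{5976}$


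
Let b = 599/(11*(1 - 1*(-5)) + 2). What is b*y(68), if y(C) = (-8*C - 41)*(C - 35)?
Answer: -11563695/68 ≈ -1.7005e+5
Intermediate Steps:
b = 599/68 (b = 599/(11*(1 + 5) + 2) = 599/(11*6 + 2) = 599/(66 + 2) = 599/68 ≈ 8.8088)
y(C) = (-41 - 8*C)*(-35 + C)
b*y(68) = 599*(1435 - 8*68² + 239*68)/68 = 599*(1435 - 8*4624 + 16252)/68 = 599*(1435 - 36992 + 16252)/68 = (599/68)*(-19305) = -11563695/68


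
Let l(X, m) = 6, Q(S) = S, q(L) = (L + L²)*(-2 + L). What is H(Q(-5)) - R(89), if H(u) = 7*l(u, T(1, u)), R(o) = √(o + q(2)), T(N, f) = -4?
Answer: 42 - √89 ≈ 32.566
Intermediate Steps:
q(L) = (-2 + L)*(L + L²)
R(o) = √o (R(o) = √(o + 2*(-2 + 2² - 1*2)) = √(o + 2*(-2 + 4 - 2)) = √(o + 2*0) = √(o + 0) = √o)
H(u) = 42 (H(u) = 7*6 = 42)
H(Q(-5)) - R(89) = 42 - √89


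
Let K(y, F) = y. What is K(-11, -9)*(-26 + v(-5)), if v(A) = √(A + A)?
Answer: 286 - 11*I*√10 ≈ 286.0 - 34.785*I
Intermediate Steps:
v(A) = √2*√A (v(A) = √(2*A) = √2*√A)
K(-11, -9)*(-26 + v(-5)) = -11*(-26 + √2*√(-5)) = -11*(-26 + √2*(I*√5)) = -11*(-26 + I*√10) = 286 - 11*I*√10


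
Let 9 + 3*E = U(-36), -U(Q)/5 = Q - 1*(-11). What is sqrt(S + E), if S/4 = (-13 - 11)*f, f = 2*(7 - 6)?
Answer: 2*I*sqrt(345)/3 ≈ 12.383*I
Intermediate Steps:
U(Q) = -55 - 5*Q (U(Q) = -5*(Q - 1*(-11)) = -5*(Q + 11) = -5*(11 + Q) = -55 - 5*Q)
E = 116/3 (E = -3 + (-55 - 5*(-36))/3 = -3 + (-55 + 180)/3 = -3 + (1/3)*125 = -3 + 125/3 = 116/3 ≈ 38.667)
f = 2 (f = 2*1 = 2)
S = -192 (S = 4*((-13 - 11)*2) = 4*(-24*2) = 4*(-48) = -192)
sqrt(S + E) = sqrt(-192 + 116/3) = sqrt(-460/3) = 2*I*sqrt(345)/3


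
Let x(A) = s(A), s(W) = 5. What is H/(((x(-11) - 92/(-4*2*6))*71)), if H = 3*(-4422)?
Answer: -159192/5893 ≈ -27.014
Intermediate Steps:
x(A) = 5
H = -13266
H/(((x(-11) - 92/(-4*2*6))*71)) = -13266*1/(71*(5 - 92/(-4*2*6))) = -13266*1/(71*(5 - 92/((-8*6)))) = -13266*1/(71*(5 - 92/(-48))) = -13266*1/(71*(5 - 92*(-1/48))) = -13266*1/(71*(5 + 23/12)) = -13266/((83/12)*71) = -13266/5893/12 = -13266*12/5893 = -159192/5893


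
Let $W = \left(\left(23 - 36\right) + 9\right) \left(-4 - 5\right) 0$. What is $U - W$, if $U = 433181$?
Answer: $433181$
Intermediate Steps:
$W = 0$ ($W = \left(\left(23 - 36\right) + 9\right) \left(\left(-9\right) 0\right) = \left(-13 + 9\right) 0 = \left(-4\right) 0 = 0$)
$U - W = 433181 - 0 = 433181 + 0 = 433181$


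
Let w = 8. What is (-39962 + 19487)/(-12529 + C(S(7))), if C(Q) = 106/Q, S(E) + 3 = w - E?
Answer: 2275/1398 ≈ 1.6273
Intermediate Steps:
S(E) = 5 - E (S(E) = -3 + (8 - E) = 5 - E)
(-39962 + 19487)/(-12529 + C(S(7))) = (-39962 + 19487)/(-12529 + 106/(5 - 1*7)) = -20475/(-12529 + 106/(5 - 7)) = -20475/(-12529 + 106/(-2)) = -20475/(-12529 + 106*(-½)) = -20475/(-12529 - 53) = -20475/(-12582) = -20475*(-1/12582) = 2275/1398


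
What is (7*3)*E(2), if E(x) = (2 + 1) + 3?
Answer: 126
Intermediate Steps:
E(x) = 6 (E(x) = 3 + 3 = 6)
(7*3)*E(2) = (7*3)*6 = 21*6 = 126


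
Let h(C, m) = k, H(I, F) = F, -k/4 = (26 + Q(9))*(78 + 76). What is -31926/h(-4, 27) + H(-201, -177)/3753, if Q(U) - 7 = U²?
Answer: 5966035/14641704 ≈ 0.40747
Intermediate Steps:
Q(U) = 7 + U²
k = -70224 (k = -4*(26 + (7 + 9²))*(78 + 76) = -4*(26 + (7 + 81))*154 = -4*(26 + 88)*154 = -456*154 = -4*17556 = -70224)
h(C, m) = -70224
-31926/h(-4, 27) + H(-201, -177)/3753 = -31926/(-70224) - 177/3753 = -31926*(-1/70224) - 177*1/3753 = 5321/11704 - 59/1251 = 5966035/14641704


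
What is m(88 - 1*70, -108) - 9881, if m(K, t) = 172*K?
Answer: -6785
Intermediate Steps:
m(88 - 1*70, -108) - 9881 = 172*(88 - 1*70) - 9881 = 172*(88 - 70) - 9881 = 172*18 - 9881 = 3096 - 9881 = -6785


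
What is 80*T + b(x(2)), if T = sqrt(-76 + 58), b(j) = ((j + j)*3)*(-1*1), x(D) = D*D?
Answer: -24 + 240*I*sqrt(2) ≈ -24.0 + 339.41*I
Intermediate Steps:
x(D) = D**2
b(j) = -6*j (b(j) = ((2*j)*3)*(-1) = (6*j)*(-1) = -6*j)
T = 3*I*sqrt(2) (T = sqrt(-18) = 3*I*sqrt(2) ≈ 4.2426*I)
80*T + b(x(2)) = 80*(3*I*sqrt(2)) - 6*2**2 = 240*I*sqrt(2) - 6*4 = 240*I*sqrt(2) - 24 = -24 + 240*I*sqrt(2)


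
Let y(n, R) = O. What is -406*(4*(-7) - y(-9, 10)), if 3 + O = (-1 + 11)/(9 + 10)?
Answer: 196910/19 ≈ 10364.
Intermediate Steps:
O = -47/19 (O = -3 + (-1 + 11)/(9 + 10) = -3 + 10/19 = -47/19 ≈ -2.4737)
y(n, R) = -47/19
-406*(4*(-7) - y(-9, 10)) = -406*(4*(-7) - 1*(-47/19)) = -406*(-28 + 47/19) = -406*(-485/19) = 196910/19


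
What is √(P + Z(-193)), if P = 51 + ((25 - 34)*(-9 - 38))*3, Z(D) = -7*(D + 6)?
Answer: √2629 ≈ 51.274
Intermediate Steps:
Z(D) = -42 - 7*D (Z(D) = -7*(6 + D) = -42 - 7*D)
P = 1320 (P = 51 - 9*(-47)*3 = 51 + 423*3 = 51 + 1269 = 1320)
√(P + Z(-193)) = √(1320 + (-42 - 7*(-193))) = √(1320 + (-42 + 1351)) = √(1320 + 1309) = √2629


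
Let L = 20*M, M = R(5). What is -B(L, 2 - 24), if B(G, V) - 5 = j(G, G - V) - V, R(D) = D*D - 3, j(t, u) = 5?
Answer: -32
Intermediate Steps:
R(D) = -3 + D**2 (R(D) = D**2 - 3 = -3 + D**2)
M = 22 (M = -3 + 5**2 = -3 + 25 = 22)
L = 440 (L = 20*22 = 440)
B(G, V) = 10 - V (B(G, V) = 5 + (5 - V) = 10 - V)
-B(L, 2 - 24) = -(10 - (2 - 24)) = -(10 - 1*(-22)) = -(10 + 22) = -1*32 = -32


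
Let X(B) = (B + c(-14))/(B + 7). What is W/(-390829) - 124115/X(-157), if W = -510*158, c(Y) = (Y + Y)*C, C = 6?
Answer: -291045400470/5080777 ≈ -57284.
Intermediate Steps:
c(Y) = 12*Y (c(Y) = (Y + Y)*6 = (2*Y)*6 = 12*Y)
W = -80580
X(B) = (-168 + B)/(7 + B) (X(B) = (B + 12*(-14))/(B + 7) = (B - 168)/(7 + B) = (-168 + B)/(7 + B))
W/(-390829) - 124115/X(-157) = -80580/(-390829) - 124115*(7 - 157)/(-168 - 157) = -80580*(-1/390829) - 124115/(-325/(-150)) = 80580/390829 - 124115/((-1/150*(-325))) = 80580/390829 - 124115/13/6 = 80580/390829 - 124115*6/13 = 80580/390829 - 744690/13 = -291045400470/5080777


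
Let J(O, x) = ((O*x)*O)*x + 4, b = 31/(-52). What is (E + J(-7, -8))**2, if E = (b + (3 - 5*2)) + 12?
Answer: 26735193081/2704 ≈ 9.8873e+6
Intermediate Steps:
b = -31/52 (b = 31*(-1/52) = -31/52 ≈ -0.59615)
J(O, x) = 4 + O**2*x**2 (J(O, x) = (x*O**2)*x + 4 = O**2*x**2 + 4 = 4 + O**2*x**2)
E = 229/52 (E = (-31/52 + (3 - 5*2)) + 12 = (-31/52 + (3 - 10)) + 12 = (-31/52 - 7) + 12 = -395/52 + 12 = 229/52 ≈ 4.4038)
(E + J(-7, -8))**2 = (229/52 + (4 + (-7)**2*(-8)**2))**2 = (229/52 + (4 + 49*64))**2 = (229/52 + (4 + 3136))**2 = (229/52 + 3140)**2 = (163509/52)**2 = 26735193081/2704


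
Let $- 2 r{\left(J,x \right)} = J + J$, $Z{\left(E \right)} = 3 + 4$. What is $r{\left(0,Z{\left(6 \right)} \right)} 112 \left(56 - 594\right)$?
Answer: $0$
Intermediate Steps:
$Z{\left(E \right)} = 7$
$r{\left(J,x \right)} = - J$ ($r{\left(J,x \right)} = - \frac{J + J}{2} = - \frac{2 J}{2} = - J$)
$r{\left(0,Z{\left(6 \right)} \right)} 112 \left(56 - 594\right) = \left(-1\right) 0 \cdot 112 \left(56 - 594\right) = 0 \cdot 112 \left(-538\right) = 0 \left(-538\right) = 0$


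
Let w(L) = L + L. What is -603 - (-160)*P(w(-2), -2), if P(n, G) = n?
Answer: -1243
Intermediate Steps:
w(L) = 2*L
-603 - (-160)*P(w(-2), -2) = -603 - (-160)*2*(-2) = -603 - (-160)*(-4) = -603 - 1*640 = -603 - 640 = -1243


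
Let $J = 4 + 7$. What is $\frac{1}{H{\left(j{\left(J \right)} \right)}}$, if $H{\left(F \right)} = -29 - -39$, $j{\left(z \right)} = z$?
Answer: $\frac{1}{10} \approx 0.1$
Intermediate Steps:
$J = 11$
$H{\left(F \right)} = 10$ ($H{\left(F \right)} = -29 + 39 = 10$)
$\frac{1}{H{\left(j{\left(J \right)} \right)}} = \frac{1}{10}$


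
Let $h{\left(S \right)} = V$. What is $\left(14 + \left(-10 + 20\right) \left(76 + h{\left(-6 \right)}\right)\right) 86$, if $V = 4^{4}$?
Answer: $286724$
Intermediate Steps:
$V = 256$
$h{\left(S \right)} = 256$
$\left(14 + \left(-10 + 20\right) \left(76 + h{\left(-6 \right)}\right)\right) 86 = \left(14 + \left(-10 + 20\right) \left(76 + 256\right)\right) 86 = \left(14 + 10 \cdot 332\right) 86 = \left(14 + 3320\right) 86 = 3334 \cdot 86 = 286724$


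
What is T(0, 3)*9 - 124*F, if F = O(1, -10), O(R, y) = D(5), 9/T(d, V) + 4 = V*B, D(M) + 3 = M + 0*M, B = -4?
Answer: -4049/16 ≈ -253.06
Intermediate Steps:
D(M) = -3 + M (D(M) = -3 + (M + 0*M) = -3 + (M + 0) = -3 + M)
T(d, V) = 9/(-4 - 4*V) (T(d, V) = 9/(-4 + V*(-4)) = 9/(-4 - 4*V))
O(R, y) = 2 (O(R, y) = -3 + 5 = 2)
F = 2
T(0, 3)*9 - 124*F = -9/(4 + 4*3)*9 - 124*2 = -9/(4 + 12)*9 - 248 = -9/16*9 - 248 = -81/16 - 248 = -4049/16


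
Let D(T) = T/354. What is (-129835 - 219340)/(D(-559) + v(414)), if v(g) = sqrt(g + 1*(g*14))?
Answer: -69096844050/777899879 - 131271642900*sqrt(690)/777899879 ≈ -4521.6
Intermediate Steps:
D(T) = T/354 (D(T) = T*(1/354) = T/354)
v(g) = sqrt(15)*sqrt(g) (v(g) = sqrt(g + 1*(14*g)) = sqrt(g + 14*g) = sqrt(15*g) = sqrt(15)*sqrt(g))
(-129835 - 219340)/(D(-559) + v(414)) = (-129835 - 219340)/((1/354)*(-559) + sqrt(15)*sqrt(414)) = -349175/(-559/354 + sqrt(15)*(3*sqrt(46))) = -349175/(-559/354 + 3*sqrt(690))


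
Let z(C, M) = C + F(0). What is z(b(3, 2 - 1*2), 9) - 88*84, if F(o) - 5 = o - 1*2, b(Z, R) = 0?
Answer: -7389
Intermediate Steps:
F(o) = 3 + o (F(o) = 5 + (o - 1*2) = 5 + (o - 2) = 5 + (-2 + o) = 3 + o)
z(C, M) = 3 + C (z(C, M) = C + (3 + 0) = C + 3 = 3 + C)
z(b(3, 2 - 1*2), 9) - 88*84 = (3 + 0) - 88*84 = 3 - 7392 = -7389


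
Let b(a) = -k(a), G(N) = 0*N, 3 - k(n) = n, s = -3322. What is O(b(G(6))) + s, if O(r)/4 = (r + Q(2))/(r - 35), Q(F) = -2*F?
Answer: -63104/19 ≈ -3321.3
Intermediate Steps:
k(n) = 3 - n
G(N) = 0
b(a) = -3 + a (b(a) = -(3 - a) = -3 + a)
O(r) = 4*(-4 + r)/(-35 + r) (O(r) = 4*((r - 2*2)/(r - 35)) = 4*((r - 4)/(-35 + r)) = 4*((-4 + r)/(-35 + r)) = 4*(-4 + r)/(-35 + r))
O(b(G(6))) + s = 4*(-4 + (-3 + 0))/(-35 + (-3 + 0)) - 3322 = 4*(-4 - 3)/(-35 - 3) - 3322 = 4*(-7)/(-38) - 3322 = 4*(-1/38)*(-7) - 3322 = 14/19 - 3322 = -63104/19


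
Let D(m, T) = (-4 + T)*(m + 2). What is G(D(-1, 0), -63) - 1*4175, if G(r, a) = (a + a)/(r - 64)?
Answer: -141887/34 ≈ -4173.1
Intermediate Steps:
D(m, T) = (-4 + T)*(2 + m)
G(r, a) = 2*a/(-64 + r) (G(r, a) = (2*a)/(-64 + r) = 2*a/(-64 + r))
G(D(-1, 0), -63) - 1*4175 = 2*(-63)/(-64 + (-8 - 4*(-1) + 2*0 + 0*(-1))) - 1*4175 = 2*(-63)/(-64 + (-8 + 4 + 0 + 0)) - 4175 = 2*(-63)/(-64 - 4) - 4175 = 2*(-63)/(-68) - 4175 = 2*(-63)*(-1/68) - 4175 = 63/34 - 4175 = -141887/34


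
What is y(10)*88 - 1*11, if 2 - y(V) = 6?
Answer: -363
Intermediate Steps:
y(V) = -4 (y(V) = 2 - 1*6 = 2 - 6 = -4)
y(10)*88 - 1*11 = -4*88 - 1*11 = -352 - 11 = -363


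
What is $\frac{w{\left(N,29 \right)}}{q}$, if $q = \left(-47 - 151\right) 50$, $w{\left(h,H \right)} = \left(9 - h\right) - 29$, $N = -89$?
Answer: $- \frac{23}{3300} \approx -0.0069697$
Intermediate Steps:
$w{\left(h,H \right)} = -20 - h$
$q = -9900$ ($q = \left(-198\right) 50 = -9900$)
$\frac{w{\left(N,29 \right)}}{q} = \frac{-20 - -89}{-9900} = \left(-20 + 89\right) \left(- \frac{1}{9900}\right) = 69 \left(- \frac{1}{9900}\right) = - \frac{23}{3300}$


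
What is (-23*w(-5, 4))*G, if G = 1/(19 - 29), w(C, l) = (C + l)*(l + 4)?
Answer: -92/5 ≈ -18.400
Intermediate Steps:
w(C, l) = (4 + l)*(C + l) (w(C, l) = (C + l)*(4 + l) = (4 + l)*(C + l))
G = -1/10 (G = 1/(-10) = -1/10 ≈ -0.10000)
(-23*w(-5, 4))*G = -23*(4**2 + 4*(-5) + 4*4 - 5*4)*(-1/10) = -23*(16 - 20 + 16 - 20)*(-1/10) = -23*(-8)*(-1/10) = 184*(-1/10) = -92/5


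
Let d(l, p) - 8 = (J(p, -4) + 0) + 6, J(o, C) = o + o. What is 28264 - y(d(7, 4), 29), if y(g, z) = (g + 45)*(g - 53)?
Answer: 30341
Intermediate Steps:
J(o, C) = 2*o
d(l, p) = 14 + 2*p (d(l, p) = 8 + ((2*p + 0) + 6) = 8 + (2*p + 6) = 8 + (6 + 2*p) = 14 + 2*p)
y(g, z) = (-53 + g)*(45 + g) (y(g, z) = (45 + g)*(-53 + g) = (-53 + g)*(45 + g))
28264 - y(d(7, 4), 29) = 28264 - (-2385 + (14 + 2*4)**2 - 8*(14 + 2*4)) = 28264 - (-2385 + (14 + 8)**2 - 8*(14 + 8)) = 28264 - (-2385 + 22**2 - 8*22) = 28264 - (-2385 + 484 - 176) = 28264 - 1*(-2077) = 28264 + 2077 = 30341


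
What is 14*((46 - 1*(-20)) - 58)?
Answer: 112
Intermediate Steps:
14*((46 - 1*(-20)) - 58) = 14*((46 + 20) - 58) = 14*(66 - 58) = 14*8 = 112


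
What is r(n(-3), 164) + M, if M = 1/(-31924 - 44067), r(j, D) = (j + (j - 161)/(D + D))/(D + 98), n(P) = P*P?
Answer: 13293054/408147661 ≈ 0.032569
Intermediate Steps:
n(P) = P**2
r(j, D) = (j + (-161 + j)/(2*D))/(98 + D) (r(j, D) = (j + (-161 + j)/((2*D)))/(98 + D) = (j + (-161 + j)*(1/(2*D)))/(98 + D) = (j + (-161 + j)/(2*D))/(98 + D))
M = -1/75991 (M = 1/(-75991) = -1/75991 ≈ -1.3159e-5)
r(n(-3), 164) + M = (1/2)*(-161 + (-3)**2 + 2*164*(-3)**2)/(164*(98 + 164)) - 1/75991 = (1/2)*(1/164)*(-161 + 9 + 2*164*9)/262 - 1/75991 = (1/2)*(1/164)*(1/262)*(-161 + 9 + 2952) - 1/75991 = (1/2)*(1/164)*(1/262)*2800 - 1/75991 = 175/5371 - 1/75991 = 13293054/408147661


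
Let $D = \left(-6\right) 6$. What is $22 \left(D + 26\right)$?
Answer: $-220$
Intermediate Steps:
$D = -36$
$22 \left(D + 26\right) = 22 \left(-36 + 26\right) = 22 \left(-10\right) = -220$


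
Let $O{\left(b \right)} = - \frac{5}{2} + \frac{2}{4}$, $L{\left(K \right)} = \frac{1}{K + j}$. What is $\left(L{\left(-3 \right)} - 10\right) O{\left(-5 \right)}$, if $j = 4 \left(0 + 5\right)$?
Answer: $\frac{338}{17} \approx 19.882$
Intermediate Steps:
$j = 20$ ($j = 4 \cdot 5 = 20$)
$L{\left(K \right)} = \frac{1}{20 + K}$ ($L{\left(K \right)} = \frac{1}{K + 20} = \frac{1}{20 + K}$)
$O{\left(b \right)} = -2$ ($O{\left(b \right)} = \left(-5\right) \frac{1}{2} + 2 \cdot \frac{1}{4} = - \frac{5}{2} + \frac{1}{2} = -2$)
$\left(L{\left(-3 \right)} - 10\right) O{\left(-5 \right)} = \left(\frac{1}{20 - 3} - 10\right) \left(-2\right) = \left(\frac{1}{17} - 10\right) \left(-2\right) = \left(- \frac{169}{17}\right) \left(-2\right) = \frac{338}{17}$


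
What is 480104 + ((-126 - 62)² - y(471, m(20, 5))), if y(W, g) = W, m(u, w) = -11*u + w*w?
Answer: 514977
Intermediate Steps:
m(u, w) = w² - 11*u (m(u, w) = -11*u + w² = w² - 11*u)
480104 + ((-126 - 62)² - y(471, m(20, 5))) = 480104 + ((-126 - 62)² - 1*471) = 480104 + ((-188)² - 471) = 480104 + (35344 - 471) = 480104 + 34873 = 514977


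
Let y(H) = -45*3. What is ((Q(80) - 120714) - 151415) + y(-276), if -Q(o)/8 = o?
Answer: -272904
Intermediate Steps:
y(H) = -135
Q(o) = -8*o
((Q(80) - 120714) - 151415) + y(-276) = ((-8*80 - 120714) - 151415) - 135 = ((-640 - 120714) - 151415) - 135 = (-121354 - 151415) - 135 = -272769 - 135 = -272904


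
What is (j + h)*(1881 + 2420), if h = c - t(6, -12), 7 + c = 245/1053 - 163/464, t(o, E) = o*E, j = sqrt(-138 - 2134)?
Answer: 136343940821/488592 + 17204*I*sqrt(142) ≈ 2.7906e+5 + 2.0501e+5*I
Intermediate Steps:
j = 4*I*sqrt(142) (j = sqrt(-2272) = 4*I*sqrt(142) ≈ 47.666*I)
t(o, E) = E*o
c = -3478103/488592 (c = -7 + (245/1053 - 163/464) = -7 - 57959/488592 = -3478103/488592 ≈ -7.1186)
h = 31700521/488592 (h = -3478103/488592 - (-12)*6 = -3478103/488592 - 1*(-72) = -3478103/488592 + 72 = 31700521/488592 ≈ 64.881)
(j + h)*(1881 + 2420) = (4*I*sqrt(142) + 31700521/488592)*(1881 + 2420) = (31700521/488592 + 4*I*sqrt(142))*4301 = 136343940821/488592 + 17204*I*sqrt(142)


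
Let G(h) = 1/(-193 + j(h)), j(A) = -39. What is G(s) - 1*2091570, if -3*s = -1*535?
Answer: -485244241/232 ≈ -2.0916e+6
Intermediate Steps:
s = 535/3 (s = -(-1)*535/3 = -⅓*(-535) = 535/3 ≈ 178.33)
G(h) = -1/232 (G(h) = 1/(-193 - 39) = 1/(-232) = -1/232)
G(s) - 1*2091570 = -1/232 - 1*2091570 = -1/232 - 2091570 = -485244241/232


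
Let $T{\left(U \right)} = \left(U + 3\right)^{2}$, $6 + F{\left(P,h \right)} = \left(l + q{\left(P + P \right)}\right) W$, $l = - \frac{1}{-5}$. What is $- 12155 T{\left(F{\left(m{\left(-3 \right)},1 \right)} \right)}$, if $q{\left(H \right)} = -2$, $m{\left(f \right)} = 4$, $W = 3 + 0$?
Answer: $- \frac{4288284}{5} \approx -8.5766 \cdot 10^{5}$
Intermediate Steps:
$W = 3$
$l = \frac{1}{5}$ ($l = \left(-1\right) \left(- \frac{1}{5}\right) = \frac{1}{5} \approx 0.2$)
$F{\left(P,h \right)} = - \frac{57}{5}$ ($F{\left(P,h \right)} = -6 + \left(\frac{1}{5} - 2\right) 3 = -6 - \frac{27}{5} = - \frac{57}{5}$)
$T{\left(U \right)} = \left(3 + U\right)^{2}$
$- 12155 T{\left(F{\left(m{\left(-3 \right)},1 \right)} \right)} = - 12155 \left(3 - \frac{57}{5}\right)^{2} = - 12155 \left(- \frac{42}{5}\right)^{2} = \left(-12155\right) \frac{1764}{25} = - \frac{4288284}{5}$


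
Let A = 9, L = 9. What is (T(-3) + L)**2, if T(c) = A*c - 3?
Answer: 441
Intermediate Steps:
T(c) = -3 + 9*c (T(c) = 9*c - 3 = -3 + 9*c)
(T(-3) + L)**2 = ((-3 + 9*(-3)) + 9)**2 = ((-3 - 27) + 9)**2 = (-30 + 9)**2 = (-21)**2 = 441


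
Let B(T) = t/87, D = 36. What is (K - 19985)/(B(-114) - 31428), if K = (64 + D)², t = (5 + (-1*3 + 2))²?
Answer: 173739/546844 ≈ 0.31771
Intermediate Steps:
t = 16 (t = (5 + (-3 + 2))² = (5 - 1)² = 4² = 16)
B(T) = 16/87
K = 10000 (K = (64 + 36)² = 100² = 10000)
(K - 19985)/(B(-114) - 31428) = (10000 - 19985)/(16/87 - 31428) = -9985/(-2734220/87) = -9985*(-87/2734220) = 173739/546844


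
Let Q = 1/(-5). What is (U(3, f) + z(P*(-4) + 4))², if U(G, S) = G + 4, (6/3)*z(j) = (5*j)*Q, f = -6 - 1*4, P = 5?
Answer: 225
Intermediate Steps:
f = -10 (f = -6 - 4 = -10)
Q = -⅕ ≈ -0.20000
z(j) = -j/2 (z(j) = ((5*j)*(-⅕))/2 = (-j)/2 = -j/2)
U(G, S) = 4 + G
(U(3, f) + z(P*(-4) + 4))² = ((4 + 3) - (5*(-4) + 4)/2)² = (7 - (-20 + 4)/2)² = (7 - ½*(-16))² = (7 + 8)² = 15² = 225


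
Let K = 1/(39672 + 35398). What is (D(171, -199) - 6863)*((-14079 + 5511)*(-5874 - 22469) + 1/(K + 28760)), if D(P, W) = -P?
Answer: -3687932268824025477596/2159013201 ≈ -1.7082e+12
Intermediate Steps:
K = 1/75070 ≈ 1.3321e-5
(D(171, -199) - 6863)*((-14079 + 5511)*(-5874 - 22469) + 1/(K + 28760)) = (-1*171 - 6863)*((-14079 + 5511)*(-5874 - 22469) + 1/(1/75070 + 28760)) = (-171 - 6863)*(-8568*(-28343) + 1/(2159013201/75070)) = -7034*(242842824 + 75070/2159013201) = -7034*524300862784194694/2159013201 = -3687932268824025477596/2159013201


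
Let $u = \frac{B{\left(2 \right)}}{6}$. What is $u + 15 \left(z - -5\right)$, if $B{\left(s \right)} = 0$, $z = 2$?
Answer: $105$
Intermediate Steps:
$u = 0$ ($u = \frac{0}{6} = 0 \cdot \frac{1}{6} = 0$)
$u + 15 \left(z - -5\right) = 0 + 15 \left(2 - -5\right) = 0 + 15 \left(2 + 5\right) = 0 + 15 \cdot 7 = 0 + 105 = 105$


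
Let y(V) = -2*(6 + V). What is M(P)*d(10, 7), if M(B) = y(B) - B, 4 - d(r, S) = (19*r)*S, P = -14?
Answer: -39780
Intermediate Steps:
y(V) = -12 - 2*V
d(r, S) = 4 - 19*S*r (d(r, S) = 4 - 19*r*S = 4 - 19*S*r)
M(B) = -12 - 3*B (M(B) = (-12 - 2*B) - B = -12 - 3*B)
M(P)*d(10, 7) = (-12 - 3*(-14))*(4 - 19*7*10) = (-12 + 42)*(4 - 1330) = 30*(-1326) = -39780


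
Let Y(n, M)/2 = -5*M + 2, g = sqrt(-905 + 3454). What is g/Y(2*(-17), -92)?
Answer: sqrt(2549)/924 ≈ 0.054640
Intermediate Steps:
g = sqrt(2549) ≈ 50.488
Y(n, M) = 4 - 10*M (Y(n, M) = 2*(-5*M + 2) = 2*(2 - 5*M) = 4 - 10*M)
g/Y(2*(-17), -92) = sqrt(2549)/(4 - 10*(-92)) = sqrt(2549)/(4 + 920) = sqrt(2549)/924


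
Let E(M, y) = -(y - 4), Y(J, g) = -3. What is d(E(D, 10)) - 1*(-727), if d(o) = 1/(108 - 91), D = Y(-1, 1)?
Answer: 12360/17 ≈ 727.06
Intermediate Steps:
D = -3
E(M, y) = 4 - y (E(M, y) = -(-4 + y) = 4 - y)
d(o) = 1/17
d(E(D, 10)) - 1*(-727) = 1/17 - 1*(-727) = 1/17 + 727 = 12360/17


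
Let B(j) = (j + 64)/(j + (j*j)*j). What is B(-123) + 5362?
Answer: 9978628439/1860990 ≈ 5362.0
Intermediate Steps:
B(j) = (64 + j)/(j + j³) (B(j) = (64 + j)/(j + j²*j) = (64 + j)/(j + j³))
B(-123) + 5362 = (64 - 123)/(-123 + (-123)³) + 5362 = -59/(-123 - 1860867) + 5362 = -59/(-1860990) + 5362 = -1/1860990*(-59) + 5362 = 59/1860990 + 5362 = 9978628439/1860990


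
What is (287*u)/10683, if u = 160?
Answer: 45920/10683 ≈ 4.2984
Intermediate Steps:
(287*u)/10683 = (287*160)/10683 = 45920*(1/10683) = 45920/10683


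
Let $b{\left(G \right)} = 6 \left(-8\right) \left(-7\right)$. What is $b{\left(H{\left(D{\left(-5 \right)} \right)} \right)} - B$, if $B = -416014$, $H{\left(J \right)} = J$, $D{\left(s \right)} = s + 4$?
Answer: $416350$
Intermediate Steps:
$D{\left(s \right)} = 4 + s$
$b{\left(G \right)} = 336$ ($b{\left(G \right)} = \left(-48\right) \left(-7\right) = 336$)
$b{\left(H{\left(D{\left(-5 \right)} \right)} \right)} - B = 336 - -416014 = 336 + 416014 = 416350$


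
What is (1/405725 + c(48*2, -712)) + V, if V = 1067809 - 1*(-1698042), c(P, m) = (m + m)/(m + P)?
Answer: 86407539286202/31240825 ≈ 2.7659e+6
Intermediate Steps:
c(P, m) = 2*m/(P + m) (c(P, m) = (2*m)/(P + m) = 2*m/(P + m))
V = 2765851 (V = 1067809 + 1698042 = 2765851)
(1/405725 + c(48*2, -712)) + V = (1/405725 + 2*(-712)/(48*2 - 712)) + 2765851 = (1/405725 + 2*(-712)/(96 - 712)) + 2765851 = (1/405725 + 2*(-712)/(-616)) + 2765851 = (1/405725 + 2*(-712)*(-1/616)) + 2765851 = (1/405725 + 178/77) + 2765851 = 72219127/31240825 + 2765851 = 86407539286202/31240825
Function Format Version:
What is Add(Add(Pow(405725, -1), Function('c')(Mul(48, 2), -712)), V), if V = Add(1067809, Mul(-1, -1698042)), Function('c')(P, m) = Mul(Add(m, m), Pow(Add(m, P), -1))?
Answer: Rational(86407539286202, 31240825) ≈ 2.7659e+6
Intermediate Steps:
Function('c')(P, m) = Mul(2, m, Pow(Add(P, m), -1)) (Function('c')(P, m) = Mul(Mul(2, m), Pow(Add(P, m), -1)) = Mul(2, m, Pow(Add(P, m), -1)))
V = 2765851 (V = Add(1067809, 1698042) = 2765851)
Add(Add(Pow(405725, -1), Function('c')(Mul(48, 2), -712)), V) = Add(Add(Pow(405725, -1), Mul(2, -712, Pow(Add(Mul(48, 2), -712), -1))), 2765851) = Add(Add(Rational(1, 405725), Mul(2, -712, Pow(Add(96, -712), -1))), 2765851) = Add(Add(Rational(1, 405725), Mul(2, -712, Pow(-616, -1))), 2765851) = Add(Add(Rational(1, 405725), Mul(2, -712, Rational(-1, 616))), 2765851) = Add(Add(Rational(1, 405725), Rational(178, 77)), 2765851) = Add(Rational(72219127, 31240825), 2765851) = Rational(86407539286202, 31240825)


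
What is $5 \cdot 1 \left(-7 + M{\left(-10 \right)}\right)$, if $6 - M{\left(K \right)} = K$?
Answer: $45$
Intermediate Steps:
$M{\left(K \right)} = 6 - K$
$5 \cdot 1 \left(-7 + M{\left(-10 \right)}\right) = 5 \cdot 1 \left(-7 + \left(6 - -10\right)\right) = 5 \left(-7 + \left(6 + 10\right)\right) = 5 \left(-7 + 16\right) = 5 \cdot 9 = 45$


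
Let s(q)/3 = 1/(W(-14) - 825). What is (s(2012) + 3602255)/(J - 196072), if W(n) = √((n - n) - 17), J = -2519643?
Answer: -490369209047/369685937806 + 3*I*√17/1848429689030 ≈ -1.3264 + 6.6918e-12*I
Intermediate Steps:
W(n) = I*√17 (W(n) = √(0 - 17) = √(-17) = I*√17)
s(q) = 3/(-825 + I*√17) (s(q) = 3/(I*√17 - 825) = 3/(-825 + I*√17))
(s(2012) + 3602255)/(J - 196072) = ((-2475/680642 - 3*I*√17/680642) + 3602255)/(-2519643 - 196072) = (2451846045235/680642 - 3*I*√17/680642)/(-2715715) = (2451846045235/680642 - 3*I*√17/680642)*(-1/2715715) = -490369209047/369685937806 + 3*I*√17/1848429689030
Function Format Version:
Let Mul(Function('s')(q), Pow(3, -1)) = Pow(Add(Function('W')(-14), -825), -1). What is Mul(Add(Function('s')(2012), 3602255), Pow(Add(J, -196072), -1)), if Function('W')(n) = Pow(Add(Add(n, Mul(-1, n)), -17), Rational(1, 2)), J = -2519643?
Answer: Add(Rational(-490369209047, 369685937806), Mul(Rational(3, 1848429689030), I, Pow(17, Rational(1, 2)))) ≈ Add(-1.3264, Mul(6.6918e-12, I))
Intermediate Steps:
Function('W')(n) = Mul(I, Pow(17, Rational(1, 2))) (Function('W')(n) = Pow(Add(0, -17), Rational(1, 2)) = Pow(-17, Rational(1, 2)) = Mul(I, Pow(17, Rational(1, 2))))
Function('s')(q) = Mul(3, Pow(Add(-825, Mul(I, Pow(17, Rational(1, 2)))), -1)) (Function('s')(q) = Mul(3, Pow(Add(Mul(I, Pow(17, Rational(1, 2))), -825), -1)) = Mul(3, Pow(Add(-825, Mul(I, Pow(17, Rational(1, 2)))), -1)))
Mul(Add(Function('s')(2012), 3602255), Pow(Add(J, -196072), -1)) = Mul(Add(Add(Rational(-2475, 680642), Mul(Rational(-3, 680642), I, Pow(17, Rational(1, 2)))), 3602255), Pow(Add(-2519643, -196072), -1)) = Mul(Add(Rational(2451846045235, 680642), Mul(Rational(-3, 680642), I, Pow(17, Rational(1, 2)))), Pow(-2715715, -1)) = Mul(Add(Rational(2451846045235, 680642), Mul(Rational(-3, 680642), I, Pow(17, Rational(1, 2)))), Rational(-1, 2715715)) = Add(Rational(-490369209047, 369685937806), Mul(Rational(3, 1848429689030), I, Pow(17, Rational(1, 2))))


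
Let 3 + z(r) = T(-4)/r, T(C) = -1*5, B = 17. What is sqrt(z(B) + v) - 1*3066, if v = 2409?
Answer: -3066 + sqrt(695249)/17 ≈ -3017.0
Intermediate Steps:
T(C) = -5
z(r) = -3 - 5/r
sqrt(z(B) + v) - 1*3066 = sqrt((-3 - 5/17) + 2409) - 1*3066 = sqrt((-3 - 5*1/17) + 2409) - 3066 = sqrt((-3 - 5/17) + 2409) - 3066 = sqrt(-56/17 + 2409) - 3066 = sqrt(40897/17) - 3066 = sqrt(695249)/17 - 3066 = -3066 + sqrt(695249)/17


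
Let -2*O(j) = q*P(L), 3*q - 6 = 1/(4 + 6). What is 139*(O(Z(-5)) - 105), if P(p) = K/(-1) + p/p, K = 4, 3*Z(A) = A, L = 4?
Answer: -283421/20 ≈ -14171.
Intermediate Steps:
Z(A) = A/3
q = 61/30 (q = 2 + 1/(3*(4 + 6)) = 2 + (⅓)/10 = 2 + (⅓)*(⅒) = 2 + 1/30 = 61/30 ≈ 2.0333)
P(p) = -3 (P(p) = 4/(-1) + p/p = 4*(-1) + 1 = -4 + 1 = -3)
O(j) = 61/20 (O(j) = -61*(-3)/60 = -½*(-61/10) = 61/20)
139*(O(Z(-5)) - 105) = 139*(61/20 - 105) = 139*(-2039/20) = -283421/20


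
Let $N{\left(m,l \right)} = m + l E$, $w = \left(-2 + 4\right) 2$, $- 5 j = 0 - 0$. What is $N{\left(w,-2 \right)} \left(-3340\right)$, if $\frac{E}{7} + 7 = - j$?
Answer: $-340680$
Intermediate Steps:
$j = 0$ ($j = - \frac{0 - 0}{5} = - \frac{0 + 0}{5} = \left(- \frac{1}{5}\right) 0 = 0$)
$E = -49$ ($E = -49 + 7 \left(\left(-1\right) 0\right) = -49 + 7 \cdot 0 = -49 + 0 = -49$)
$w = 4$ ($w = 2 \cdot 2 = 4$)
$N{\left(m,l \right)} = m - 49 l$ ($N{\left(m,l \right)} = m + l \left(-49\right) = m - 49 l$)
$N{\left(w,-2 \right)} \left(-3340\right) = \left(4 - -98\right) \left(-3340\right) = \left(4 + 98\right) \left(-3340\right) = 102 \left(-3340\right) = -340680$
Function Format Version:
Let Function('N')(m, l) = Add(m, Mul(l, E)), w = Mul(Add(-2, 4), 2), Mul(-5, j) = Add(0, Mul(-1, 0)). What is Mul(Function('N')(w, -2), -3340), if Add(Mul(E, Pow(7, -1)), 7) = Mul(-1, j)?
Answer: -340680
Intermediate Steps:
j = 0 (j = Mul(Rational(-1, 5), Add(0, Mul(-1, 0))) = Mul(Rational(-1, 5), Add(0, 0)) = Mul(Rational(-1, 5), 0) = 0)
E = -49 (E = Add(-49, Mul(7, Mul(-1, 0))) = Add(-49, Mul(7, 0)) = Add(-49, 0) = -49)
w = 4 (w = Mul(2, 2) = 4)
Function('N')(m, l) = Add(m, Mul(-49, l)) (Function('N')(m, l) = Add(m, Mul(l, -49)) = Add(m, Mul(-49, l)))
Mul(Function('N')(w, -2), -3340) = Mul(Add(4, Mul(-49, -2)), -3340) = Mul(Add(4, 98), -3340) = Mul(102, -3340) = -340680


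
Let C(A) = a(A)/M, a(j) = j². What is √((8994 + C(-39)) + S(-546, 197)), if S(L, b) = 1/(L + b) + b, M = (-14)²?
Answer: √219601897153/4886 ≈ 95.910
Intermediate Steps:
M = 196
S(L, b) = b + 1/(L + b)
C(A) = A²/196
√((8994 + C(-39)) + S(-546, 197)) = √((8994 + (1/196)*(-39)²) + (1 + 197² - 546*197)/(-546 + 197)) = √((8994 + (1/196)*1521) + (1 + 38809 - 107562)/(-349)) = √((8994 + 1521/196) - 1/349*(-68752)) = √(1764345/196 + 68752/349) = √(629231797/68404) = √219601897153/4886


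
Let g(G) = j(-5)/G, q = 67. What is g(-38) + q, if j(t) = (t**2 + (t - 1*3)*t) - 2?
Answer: 2483/38 ≈ 65.342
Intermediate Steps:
j(t) = -2 + t**2 + t*(-3 + t) (j(t) = (t**2 + (t - 3)*t) - 2 = (t**2 + (-3 + t)*t) - 2 = (t**2 + t*(-3 + t)) - 2 = -2 + t**2 + t*(-3 + t))
g(G) = 63/G (g(G) = (-2 - 3*(-5) + 2*(-5)**2)/G = (-2 + 15 + 2*25)/G = (-2 + 15 + 50)/G = 63/G)
g(-38) + q = 63/(-38) + 67 = 63*(-1/38) + 67 = -63/38 + 67 = 2483/38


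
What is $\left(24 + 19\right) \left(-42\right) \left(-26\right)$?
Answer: $46956$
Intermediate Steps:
$\left(24 + 19\right) \left(-42\right) \left(-26\right) = 43 \left(-42\right) \left(-26\right) = \left(-1806\right) \left(-26\right) = 46956$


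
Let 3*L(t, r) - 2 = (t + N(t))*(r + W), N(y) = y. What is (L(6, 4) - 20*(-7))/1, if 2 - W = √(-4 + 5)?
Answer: 482/3 ≈ 160.67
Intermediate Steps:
W = 1 (W = 2 - √(-4 + 5) = 2 - √1 = 2 - 1*1 = 2 - 1 = 1)
L(t, r) = ⅔ + 2*t*(1 + r)/3 (L(t, r) = ⅔ + ((t + t)*(r + 1))/3 = ⅔ + ((2*t)*(1 + r))/3 = ⅔ + (2*t*(1 + r))/3 = ⅔ + 2*t*(1 + r)/3)
(L(6, 4) - 20*(-7))/1 = ((⅔ + (⅔)*6 + (⅔)*4*6) - 20*(-7))/1 = 1*((⅔ + 4 + 16) + 140) = 1*(62/3 + 140) = 1*(482/3) = 482/3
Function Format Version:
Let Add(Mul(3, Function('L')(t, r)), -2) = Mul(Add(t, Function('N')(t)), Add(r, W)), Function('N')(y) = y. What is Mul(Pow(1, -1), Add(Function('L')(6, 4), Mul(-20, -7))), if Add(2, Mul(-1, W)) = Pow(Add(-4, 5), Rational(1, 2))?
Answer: Rational(482, 3) ≈ 160.67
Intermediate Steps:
W = 1 (W = Add(2, Mul(-1, Pow(Add(-4, 5), Rational(1, 2)))) = Add(2, Mul(-1, Pow(1, Rational(1, 2)))) = Add(2, Mul(-1, 1)) = Add(2, -1) = 1)
Function('L')(t, r) = Add(Rational(2, 3), Mul(Rational(2, 3), t, Add(1, r))) (Function('L')(t, r) = Add(Rational(2, 3), Mul(Rational(1, 3), Mul(Add(t, t), Add(r, 1)))) = Add(Rational(2, 3), Mul(Rational(1, 3), Mul(Mul(2, t), Add(1, r)))) = Add(Rational(2, 3), Mul(Rational(1, 3), Mul(2, t, Add(1, r)))) = Add(Rational(2, 3), Mul(Rational(2, 3), t, Add(1, r))))
Mul(Pow(1, -1), Add(Function('L')(6, 4), Mul(-20, -7))) = Mul(Pow(1, -1), Add(Add(Rational(2, 3), Mul(Rational(2, 3), 6), Mul(Rational(2, 3), 4, 6)), Mul(-20, -7))) = Mul(1, Add(Add(Rational(2, 3), 4, 16), 140)) = Mul(1, Add(Rational(62, 3), 140)) = Mul(1, Rational(482, 3)) = Rational(482, 3)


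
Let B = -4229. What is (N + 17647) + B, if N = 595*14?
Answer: 21748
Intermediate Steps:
N = 8330
(N + 17647) + B = (8330 + 17647) - 4229 = 25977 - 4229 = 21748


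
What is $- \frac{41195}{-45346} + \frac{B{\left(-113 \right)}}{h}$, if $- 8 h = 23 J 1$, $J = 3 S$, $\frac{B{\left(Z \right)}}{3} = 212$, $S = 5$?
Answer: $- \frac{10309913}{744970} \approx -13.839$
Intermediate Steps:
$B{\left(Z \right)} = 636$ ($B{\left(Z \right)} = 3 \cdot 212 = 636$)
$J = 15$ ($J = 3 \cdot 5 = 15$)
$h = - \frac{345}{8}$ ($h = - \frac{23 \cdot 15 \cdot 1}{8} = - \frac{345 \cdot 1}{8} = \left(- \frac{1}{8}\right) 345 = - \frac{345}{8} \approx -43.125$)
$- \frac{41195}{-45346} + \frac{B{\left(-113 \right)}}{h} = - \frac{41195}{-45346} + \frac{636}{- \frac{345}{8}} = \left(-41195\right) \left(- \frac{1}{45346}\right) + 636 \left(- \frac{8}{345}\right) = \frac{5885}{6478} - \frac{1696}{115} = - \frac{10309913}{744970}$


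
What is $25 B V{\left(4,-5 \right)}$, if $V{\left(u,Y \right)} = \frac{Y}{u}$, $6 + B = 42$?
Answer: $-1125$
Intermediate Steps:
$B = 36$ ($B = -6 + 42 = 36$)
$25 B V{\left(4,-5 \right)} = 25 \cdot 36 \left(- \frac{5}{4}\right) = 900 \left(\left(-5\right) \frac{1}{4}\right) = 900 \left(- \frac{5}{4}\right) = -1125$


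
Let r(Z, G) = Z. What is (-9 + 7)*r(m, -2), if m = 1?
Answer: -2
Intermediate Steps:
(-9 + 7)*r(m, -2) = (-9 + 7)*1 = -2*1 = -2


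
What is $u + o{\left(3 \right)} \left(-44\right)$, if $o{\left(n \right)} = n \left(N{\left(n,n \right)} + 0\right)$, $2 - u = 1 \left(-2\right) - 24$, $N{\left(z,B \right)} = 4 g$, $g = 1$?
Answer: $-500$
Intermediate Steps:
$N{\left(z,B \right)} = 4$ ($N{\left(z,B \right)} = 4 \cdot 1 = 4$)
$u = 28$ ($u = 2 - \left(1 \left(-2\right) - 24\right) = 2 - \left(-2 - 24\right) = 2 - -26 = 2 + 26 = 28$)
$o{\left(n \right)} = 4 n$ ($o{\left(n \right)} = n \left(4 + 0\right) = n 4 = 4 n$)
$u + o{\left(3 \right)} \left(-44\right) = 28 + 4 \cdot 3 \left(-44\right) = 28 + 12 \left(-44\right) = 28 - 528 = -500$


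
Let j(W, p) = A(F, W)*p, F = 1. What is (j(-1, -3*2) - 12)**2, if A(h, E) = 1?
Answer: 324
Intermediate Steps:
j(W, p) = p (j(W, p) = 1*p = p)
(j(-1, -3*2) - 12)**2 = (-3*2 - 12)**2 = (-6 - 12)**2 = (-18)**2 = 324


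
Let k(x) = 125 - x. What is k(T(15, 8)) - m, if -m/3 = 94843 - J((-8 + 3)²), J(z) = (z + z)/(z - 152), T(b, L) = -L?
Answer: 36152224/127 ≈ 2.8466e+5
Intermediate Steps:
J(z) = 2*z/(-152 + z) (J(z) = (2*z)/(-152 + z) = 2*z/(-152 + z))
m = -36135333/127 (m = -3*(94843 - 2*(-8 + 3)²/(-152 + (-8 + 3)²)) = -3*(94843 - 2*(-5)²/(-152 + (-5)²)) = -3*(94843 - 2*25/(-152 + 25)) = -3*(94843 - 2*25/(-127)) = -3*(94843 - 2*25*(-1)/127) = -3*(94843 - 1*(-50/127)) = -3*(94843 + 50/127) = -3*12045111/127 = -36135333/127 ≈ -2.8453e+5)
k(T(15, 8)) - m = (125 - (-1)*8) - 1*(-36135333/127) = (125 - 1*(-8)) + 36135333/127 = (125 + 8) + 36135333/127 = 133 + 36135333/127 = 36152224/127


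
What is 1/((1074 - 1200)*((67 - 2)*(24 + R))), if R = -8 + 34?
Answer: -1/409500 ≈ -2.4420e-6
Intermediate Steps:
R = 26
1/((1074 - 1200)*((67 - 2)*(24 + R))) = 1/((1074 - 1200)*((67 - 2)*(24 + 26))) = 1/(-8190*50) = 1/(-126*3250) = 1/(-409500) = -1/409500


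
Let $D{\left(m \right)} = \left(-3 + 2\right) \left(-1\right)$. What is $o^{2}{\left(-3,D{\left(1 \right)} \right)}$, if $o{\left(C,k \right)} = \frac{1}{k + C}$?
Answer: $\frac{1}{4} \approx 0.25$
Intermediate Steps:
$D{\left(m \right)} = 1$ ($D{\left(m \right)} = \left(-1\right) \left(-1\right) = 1$)
$o{\left(C,k \right)} = \frac{1}{C + k}$
$o^{2}{\left(-3,D{\left(1 \right)} \right)} = \left(\frac{1}{-3 + 1}\right)^{2} = \left(\frac{1}{-2}\right)^{2} = \left(- \frac{1}{2}\right)^{2} = \frac{1}{4}$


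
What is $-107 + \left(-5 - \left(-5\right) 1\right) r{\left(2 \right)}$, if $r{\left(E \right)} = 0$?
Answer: $-107$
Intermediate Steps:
$-107 + \left(-5 - \left(-5\right) 1\right) r{\left(2 \right)} = -107 + \left(-5 - \left(-5\right) 1\right) 0 = -107 + \left(-5 - -5\right) 0 = -107 + \left(-5 + 5\right) 0 = -107 + 0 \cdot 0 = -107 + 0 = -107$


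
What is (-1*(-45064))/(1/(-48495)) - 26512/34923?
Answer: -76319979668152/34923 ≈ -2.1854e+9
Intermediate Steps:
(-1*(-45064))/(1/(-48495)) - 26512/34923 = 45064/(-1/48495) - 26512*1/34923 = 45064*(-48495) - 26512/34923 = -2185378680 - 26512/34923 = -76319979668152/34923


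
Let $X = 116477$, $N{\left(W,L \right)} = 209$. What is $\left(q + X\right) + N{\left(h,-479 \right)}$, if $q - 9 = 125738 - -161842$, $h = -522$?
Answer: $404275$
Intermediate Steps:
$q = 287589$ ($q = 9 + \left(125738 - -161842\right) = 9 + \left(125738 + 161842\right) = 9 + 287580 = 287589$)
$\left(q + X\right) + N{\left(h,-479 \right)} = \left(287589 + 116477\right) + 209 = 404066 + 209 = 404275$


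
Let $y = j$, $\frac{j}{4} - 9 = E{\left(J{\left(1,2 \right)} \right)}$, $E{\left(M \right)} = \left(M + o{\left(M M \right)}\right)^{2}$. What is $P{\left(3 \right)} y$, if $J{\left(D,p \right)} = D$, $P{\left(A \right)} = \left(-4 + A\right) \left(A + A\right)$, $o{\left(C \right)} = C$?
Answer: $-312$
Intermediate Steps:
$P{\left(A \right)} = 2 A \left(-4 + A\right)$ ($P{\left(A \right)} = \left(-4 + A\right) 2 A = 2 A \left(-4 + A\right)$)
$E{\left(M \right)} = \left(M + M^{2}\right)^{2}$ ($E{\left(M \right)} = \left(M + M M\right)^{2} = \left(M + M^{2}\right)^{2}$)
$j = 52$ ($j = 36 + 4 \cdot 1^{2} \left(1 + 1\right)^{2} = 36 + 4 \cdot 1 \cdot 2^{2} = 36 + 4 \cdot 1 \cdot 4 = 36 + 4 \cdot 4 = 36 + 16 = 52$)
$y = 52$
$P{\left(3 \right)} y = 2 \cdot 3 \left(-4 + 3\right) 52 = 2 \cdot 3 \left(-1\right) 52 = \left(-6\right) 52 = -312$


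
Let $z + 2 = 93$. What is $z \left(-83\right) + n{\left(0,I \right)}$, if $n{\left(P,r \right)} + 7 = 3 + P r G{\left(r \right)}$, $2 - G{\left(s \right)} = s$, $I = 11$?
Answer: $-7557$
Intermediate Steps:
$z = 91$ ($z = -2 + 93 = 91$)
$G{\left(s \right)} = 2 - s$
$n{\left(P,r \right)} = -4 + P r \left(2 - r\right)$ ($n{\left(P,r \right)} = -7 + \left(3 + P r \left(2 - r\right)\right) = -4 + P r \left(2 - r\right)$)
$z \left(-83\right) + n{\left(0,I \right)} = 91 \left(-83\right) - \left(4 + 0 \cdot 11 \left(-2 + 11\right)\right) = -7553 - \left(4 + 0 \cdot 11 \cdot 9\right) = -7553 + \left(-4 + 0\right) = -7553 - 4 = -7557$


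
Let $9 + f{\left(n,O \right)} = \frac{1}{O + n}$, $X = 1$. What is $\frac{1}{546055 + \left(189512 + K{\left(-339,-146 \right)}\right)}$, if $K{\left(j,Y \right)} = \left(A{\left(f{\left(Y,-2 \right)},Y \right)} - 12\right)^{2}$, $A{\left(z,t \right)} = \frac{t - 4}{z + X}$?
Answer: $\frac{6241}{4590956671} \approx 1.3594 \cdot 10^{-6}$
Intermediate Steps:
$f{\left(n,O \right)} = -9 + \frac{1}{O + n}$
$A{\left(z,t \right)} = \frac{-4 + t}{1 + z}$ ($A{\left(z,t \right)} = \frac{t - 4}{z + 1} = \frac{-4 + t}{1 + z}$)
$K{\left(j,Y \right)} = \left(-12 + \frac{-4 + Y}{1 + \frac{19 - 9 Y}{-2 + Y}}\right)^{2}$ ($K{\left(j,Y \right)} = \left(\frac{-4 + Y}{1 + \frac{1 - -18 - 9 Y}{-2 + Y}} - 12\right)^{2} = \left(\frac{-4 + Y}{1 + \frac{1 + 18 - 9 Y}{-2 + Y}} - 12\right)^{2} = \left(\frac{-4 + Y}{1 + \frac{19 - 9 Y}{-2 + Y}} - 12\right)^{2} = \left(-12 + \frac{-4 + Y}{1 + \frac{19 - 9 Y}{-2 + Y}}\right)^{2}$)
$\frac{1}{546055 + \left(189512 + K{\left(-339,-146 \right)}\right)} = \frac{1}{546055 + \left(189512 + \frac{\left(196 - \left(-146\right)^{2} - -13140\right)^{2}}{\left(17 - -1168\right)^{2}}\right)} = \frac{1}{546055 + \left(189512 + \frac{\left(196 - 21316 + 13140\right)^{2}}{\left(17 + 1168\right)^{2}}\right)} = \frac{1}{546055 + \left(189512 + \frac{\left(196 - 21316 + 13140\right)^{2}}{1404225}\right)} = \frac{1}{546055 + \left(189512 + \frac{\left(-7980\right)^{2}}{1404225}\right)} = \frac{1}{546055 + \left(189512 + \frac{1}{1404225} \cdot 63680400\right)} = \frac{1}{546055 + \left(189512 + \frac{283024}{6241}\right)} = \frac{1}{546055 + \frac{1183027416}{6241}} = \frac{1}{\frac{4590956671}{6241}} = \frac{6241}{4590956671}$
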